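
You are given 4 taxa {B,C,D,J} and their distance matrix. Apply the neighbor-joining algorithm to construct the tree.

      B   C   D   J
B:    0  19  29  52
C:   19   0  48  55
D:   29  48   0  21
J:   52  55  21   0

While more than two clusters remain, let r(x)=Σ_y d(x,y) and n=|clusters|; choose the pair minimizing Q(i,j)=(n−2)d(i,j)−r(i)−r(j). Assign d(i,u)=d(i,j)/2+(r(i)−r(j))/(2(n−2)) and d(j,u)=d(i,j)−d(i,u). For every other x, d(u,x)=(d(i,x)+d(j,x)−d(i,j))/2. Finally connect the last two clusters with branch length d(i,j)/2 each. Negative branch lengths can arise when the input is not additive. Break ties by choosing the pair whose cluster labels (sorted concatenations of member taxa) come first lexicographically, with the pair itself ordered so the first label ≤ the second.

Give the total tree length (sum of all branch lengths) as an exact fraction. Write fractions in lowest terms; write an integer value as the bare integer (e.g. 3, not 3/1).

1. join B+C (d=19, Q=-184) ⇒ BC; edges |B|=4, |C|=15
  updated: d(BC,D)=29, d(BC,J)=44
2. join BC+D (d=29, Q=-94) ⇒ BCD; edges |BC|=26, |D|=3
  updated: d(BCD,J)=18
3. join BCD+J (d=18) ⇒ BCDJ; edges |BCD|=9, |J|=9
final tree: (((B:4,C:15):26,D:3):9,J:9)
total length: 66

66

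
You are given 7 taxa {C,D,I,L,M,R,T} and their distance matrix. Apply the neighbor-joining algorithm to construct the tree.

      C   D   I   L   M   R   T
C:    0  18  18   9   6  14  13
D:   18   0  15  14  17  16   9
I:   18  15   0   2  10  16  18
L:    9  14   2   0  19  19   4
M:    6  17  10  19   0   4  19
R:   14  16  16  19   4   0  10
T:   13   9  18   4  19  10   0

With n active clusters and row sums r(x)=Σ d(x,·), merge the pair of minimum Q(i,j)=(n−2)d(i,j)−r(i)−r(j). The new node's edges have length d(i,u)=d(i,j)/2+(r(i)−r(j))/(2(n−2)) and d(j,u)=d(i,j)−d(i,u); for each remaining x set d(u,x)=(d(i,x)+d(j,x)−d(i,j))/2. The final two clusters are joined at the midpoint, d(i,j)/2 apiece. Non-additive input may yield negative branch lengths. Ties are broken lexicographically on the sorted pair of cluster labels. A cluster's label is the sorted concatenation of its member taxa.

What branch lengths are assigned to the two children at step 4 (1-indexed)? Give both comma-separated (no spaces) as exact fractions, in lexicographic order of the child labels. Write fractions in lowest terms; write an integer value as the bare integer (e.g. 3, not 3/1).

step 1: merge (I,L) at d=2, Q=-136; branch lengths I→11/5, L→-1/5; new cluster IL
  updated: d(C,IL)=25/2, d(D,IL)=27/2, d(IL,M)=27/2, d(IL,R)=33/2, d(IL,T)=10
step 2: merge (M,R) at d=4, Q=-104; branch lengths M→15/8, R→17/8; new cluster MR
  updated: d(C,MR)=8, d(D,MR)=29/2, d(IL,MR)=13, d(MR,T)=25/2
step 3: merge (C,MR) at d=8, Q=-151/2; branch lengths C→55/12, MR→41/12; new cluster CMR
  updated: d(CMR,D)=49/4, d(CMR,IL)=35/4, d(CMR,T)=35/4
step 4: merge (CMR,IL) at d=35/4, Q=-89/2; branch lengths CMR→15/4, IL→5; new cluster CILMR
  updated: d(CILMR,D)=17/2, d(CILMR,T)=5
step 5: merge (CILMR,D) at d=17/2, Q=-45/2; branch lengths CILMR→9/4, D→25/4; new cluster CDILMR
  updated: d(CDILMR,T)=11/4
step 6: merge (CDILMR,T) at d=11/4; branch lengths CDILMR→11/8, T→11/8; new cluster CDILMRT
final tree: ((((C:55/12,(M:15/8,R:17/8):41/12):15/4,(I:11/5,L:-1/5):5):9/4,D:25/4):11/8,T:11/8)
total length: 34

15/4,5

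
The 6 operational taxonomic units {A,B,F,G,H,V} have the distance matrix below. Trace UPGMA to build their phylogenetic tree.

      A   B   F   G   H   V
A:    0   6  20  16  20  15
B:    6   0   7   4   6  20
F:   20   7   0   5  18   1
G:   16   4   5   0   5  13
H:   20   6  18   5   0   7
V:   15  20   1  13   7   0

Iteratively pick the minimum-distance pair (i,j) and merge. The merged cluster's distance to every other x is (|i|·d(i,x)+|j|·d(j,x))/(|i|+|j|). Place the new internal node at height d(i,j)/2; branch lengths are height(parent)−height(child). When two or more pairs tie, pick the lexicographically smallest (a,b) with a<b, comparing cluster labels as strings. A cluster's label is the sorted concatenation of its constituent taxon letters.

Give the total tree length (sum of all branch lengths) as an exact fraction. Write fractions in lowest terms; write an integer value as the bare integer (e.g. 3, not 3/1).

step 1: merge (F,V) at d=1; branch lengths F→1/2, V→1/2; new cluster FV
  updated: d(A,FV)=35/2, d(B,FV)=27/2, d(FV,G)=9, d(FV,H)=25/2
step 2: merge (B,G) at d=4; branch lengths B→2, G→2; new cluster BG
  updated: d(A,BG)=11, d(BG,FV)=45/4, d(BG,H)=11/2
step 3: merge (BG,H) at d=11/2; branch lengths BG→3/4, H→11/4; new cluster BGH
  updated: d(A,BGH)=14, d(BGH,FV)=35/3
step 4: merge (BGH,FV) at d=35/3; branch lengths BGH→37/12, FV→16/3; new cluster BFGHV
  updated: d(A,BFGHV)=77/5
step 5: merge (A,BFGHV) at d=77/5; branch lengths A→77/10, BFGHV→28/15; new cluster ABFGHV
final tree: (A:77/10,(((B:2,G:2):3/4,H:11/4):37/12,(F:1/2,V:1/2):16/3):28/15)
total length: 1589/60

1589/60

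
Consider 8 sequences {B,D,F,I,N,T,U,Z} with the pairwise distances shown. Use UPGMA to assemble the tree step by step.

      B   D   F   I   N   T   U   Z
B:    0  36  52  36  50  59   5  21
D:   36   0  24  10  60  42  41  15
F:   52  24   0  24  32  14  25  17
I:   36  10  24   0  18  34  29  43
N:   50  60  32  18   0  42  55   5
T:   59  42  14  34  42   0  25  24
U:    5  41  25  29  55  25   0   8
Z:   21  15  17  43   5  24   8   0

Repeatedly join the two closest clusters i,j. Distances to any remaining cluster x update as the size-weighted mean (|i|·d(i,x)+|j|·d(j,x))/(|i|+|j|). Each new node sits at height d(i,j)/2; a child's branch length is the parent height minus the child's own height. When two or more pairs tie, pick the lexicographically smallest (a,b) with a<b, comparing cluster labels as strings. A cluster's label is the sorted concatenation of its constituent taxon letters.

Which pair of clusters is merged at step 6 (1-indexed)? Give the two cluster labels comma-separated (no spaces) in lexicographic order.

step 1: merge (B,U) at d=5; branch lengths B→5/2, U→5/2; new cluster BU
  updated: d(BU,D)=77/2, d(BU,F)=77/2, d(BU,I)=65/2, d(BU,N)=105/2, d(BU,T)=42, d(BU,Z)=29/2
step 2: merge (N,Z) at d=5; branch lengths N→5/2, Z→5/2; new cluster NZ
  updated: d(BU,NZ)=67/2, d(D,NZ)=75/2, d(F,NZ)=49/2, d(I,NZ)=61/2, d(NZ,T)=33
step 3: merge (D,I) at d=10; branch lengths D→5, I→5; new cluster DI
  updated: d(BU,DI)=71/2, d(DI,F)=24, d(DI,NZ)=34, d(DI,T)=38
step 4: merge (F,T) at d=14; branch lengths F→7, T→7; new cluster FT
  updated: d(BU,FT)=161/4, d(DI,FT)=31, d(FT,NZ)=115/4
step 5: merge (FT,NZ) at d=115/4; branch lengths FT→59/8, NZ→95/8; new cluster FNTZ
  updated: d(BU,FNTZ)=295/8, d(DI,FNTZ)=65/2
step 6: merge (DI,FNTZ) at d=65/2; branch lengths DI→45/4, FNTZ→15/8; new cluster DFINTZ
  updated: d(BU,DFINTZ)=437/12
step 7: merge (BU,DFINTZ) at d=437/12; branch lengths BU→377/24, DFINTZ→47/24; new cluster BDFINTUZ
final tree: ((B:5/2,U:5/2):377/24,((D:5,I:5):45/4,((F:7,T:7):59/8,(N:5/2,Z:5/2):95/8):15/8):47/24)
total length: 2017/24

DI,FNTZ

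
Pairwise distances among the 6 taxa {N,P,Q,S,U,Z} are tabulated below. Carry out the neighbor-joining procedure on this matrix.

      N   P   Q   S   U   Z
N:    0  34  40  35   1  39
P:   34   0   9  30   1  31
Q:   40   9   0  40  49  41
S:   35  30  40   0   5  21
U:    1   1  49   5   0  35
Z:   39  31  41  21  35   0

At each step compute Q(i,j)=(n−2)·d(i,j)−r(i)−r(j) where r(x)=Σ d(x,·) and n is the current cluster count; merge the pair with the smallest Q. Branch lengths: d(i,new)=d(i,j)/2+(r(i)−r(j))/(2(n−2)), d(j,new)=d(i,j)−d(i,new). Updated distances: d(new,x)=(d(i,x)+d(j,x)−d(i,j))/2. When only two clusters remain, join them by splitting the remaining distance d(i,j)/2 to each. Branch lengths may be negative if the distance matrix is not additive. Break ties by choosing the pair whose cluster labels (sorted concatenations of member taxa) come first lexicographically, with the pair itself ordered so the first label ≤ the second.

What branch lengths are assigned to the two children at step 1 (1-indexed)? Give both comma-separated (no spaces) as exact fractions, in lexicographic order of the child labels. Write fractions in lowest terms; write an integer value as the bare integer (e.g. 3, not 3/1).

iteration 1: select P,Q (d=9, Q=-248); attach at lengths (-19/4, 55/4); label the merged cluster PQ
  updated: d(N,PQ)=65/2, d(PQ,S)=61/2, d(PQ,U)=41/2, d(PQ,Z)=63/2
iteration 2: select N,U (d=1, Q=-166); attach at lengths (49/6, -43/6); label the merged cluster NU
  updated: d(NU,PQ)=26, d(NU,S)=39/2, d(NU,Z)=73/2
iteration 3: select NU,PQ (d=26, Q=-118); attach at lengths (23/2, 29/2); label the merged cluster NPQU
  updated: d(NPQU,S)=12, d(NPQU,Z)=21
iteration 4: select NPQU,S (d=12, Q=-54); attach at lengths (6, 6); label the merged cluster NPQSU
  updated: d(NPQSU,Z)=15
iteration 5: select NPQSU,Z (d=15); attach at lengths (15/2, 15/2); label the merged cluster NPQSUZ
final tree: ((((N:49/6,U:-43/6):23/2,(P:-19/4,Q:55/4):29/2):6,S:6):15/2,Z:15/2)
total length: 63

-19/4,55/4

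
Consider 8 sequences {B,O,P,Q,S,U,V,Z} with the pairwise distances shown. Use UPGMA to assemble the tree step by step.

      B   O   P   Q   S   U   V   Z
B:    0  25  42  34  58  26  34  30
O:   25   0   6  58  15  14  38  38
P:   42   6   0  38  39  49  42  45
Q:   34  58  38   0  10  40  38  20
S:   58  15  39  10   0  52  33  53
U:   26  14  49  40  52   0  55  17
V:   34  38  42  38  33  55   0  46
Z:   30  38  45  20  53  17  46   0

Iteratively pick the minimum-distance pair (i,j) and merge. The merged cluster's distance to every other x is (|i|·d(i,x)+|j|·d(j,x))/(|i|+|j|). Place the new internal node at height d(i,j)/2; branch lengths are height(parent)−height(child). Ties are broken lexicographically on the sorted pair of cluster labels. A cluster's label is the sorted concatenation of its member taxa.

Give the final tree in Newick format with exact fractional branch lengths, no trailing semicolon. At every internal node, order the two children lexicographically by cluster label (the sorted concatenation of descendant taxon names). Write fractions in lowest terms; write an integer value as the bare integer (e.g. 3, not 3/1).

(((B:14,(U:17/2,Z:17/2):11/2):15/4,(O:3,P:3):59/4):179/60,((Q:5,S:5):51/4,V:71/4):179/60)

step 1: merge (O,P) at d=6; branch lengths O→3, P→3; new cluster OP
  updated: d(B,OP)=67/2, d(OP,Q)=48, d(OP,S)=27, d(OP,U)=63/2, d(OP,V)=40, d(OP,Z)=83/2
step 2: merge (Q,S) at d=10; branch lengths Q→5, S→5; new cluster QS
  updated: d(B,QS)=46, d(OP,QS)=75/2, d(QS,U)=46, d(QS,V)=71/2, d(QS,Z)=73/2
step 3: merge (U,Z) at d=17; branch lengths U→17/2, Z→17/2; new cluster UZ
  updated: d(B,UZ)=28, d(OP,UZ)=73/2, d(QS,UZ)=165/4, d(UZ,V)=101/2
step 4: merge (B,UZ) at d=28; branch lengths B→14, UZ→11/2; new cluster BUZ
  updated: d(BUZ,OP)=71/2, d(BUZ,QS)=257/6, d(BUZ,V)=45
step 5: merge (BUZ,OP) at d=71/2; branch lengths BUZ→15/4, OP→59/4; new cluster BOPUZ
  updated: d(BOPUZ,QS)=407/10, d(BOPUZ,V)=43
step 6: merge (QS,V) at d=71/2; branch lengths QS→51/4, V→71/4; new cluster QSV
  updated: d(BOPUZ,QSV)=622/15
step 7: merge (BOPUZ,QSV) at d=622/15; branch lengths BOPUZ→179/60, QSV→179/60; new cluster BOPQSUVZ
final tree: (((B:14,(U:17/2,Z:17/2):11/2):15/4,(O:3,P:3):59/4):179/60,((Q:5,S:5):51/4,V:71/4):179/60)
total length: 1612/15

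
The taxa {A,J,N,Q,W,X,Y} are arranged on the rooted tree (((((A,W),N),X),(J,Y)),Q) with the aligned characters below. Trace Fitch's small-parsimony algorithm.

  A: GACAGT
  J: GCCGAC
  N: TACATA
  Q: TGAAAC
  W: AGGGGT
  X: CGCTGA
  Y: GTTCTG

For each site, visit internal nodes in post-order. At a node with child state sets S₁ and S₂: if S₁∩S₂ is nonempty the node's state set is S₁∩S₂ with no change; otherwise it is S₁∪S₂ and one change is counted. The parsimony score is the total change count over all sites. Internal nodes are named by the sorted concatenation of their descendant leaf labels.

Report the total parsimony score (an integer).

[col 0] AW: children A:{G}, W:{A} ∪→ {A,G}; cost 1
[col 0] ANW: children AW:{A,G}, N:{T} ∪→ {A,G,T}; cost 1
[col 0] ANWX: children ANW:{A,G,T}, X:{C} ∪→ {A,C,G,T}; cost 1
[col 0] JY: children J:{G}, Y:{G} ∩→ {G}; cost 0
[col 0] AJNWXY: children ANWX:{A,C,G,T}, JY:{G} ∩→ {G}; cost 0
[col 0] AJNQWXY: children AJNWXY:{G}, Q:{T} ∪→ {G,T}; cost 1
[col 1] AW: children A:{A}, W:{G} ∪→ {A,G}; cost 1
[col 1] ANW: children AW:{A,G}, N:{A} ∩→ {A}; cost 0
[col 1] ANWX: children ANW:{A}, X:{G} ∪→ {A,G}; cost 1
[col 1] JY: children J:{C}, Y:{T} ∪→ {C,T}; cost 1
[col 1] AJNWXY: children ANWX:{A,G}, JY:{C,T} ∪→ {A,C,G,T}; cost 1
[col 1] AJNQWXY: children AJNWXY:{A,C,G,T}, Q:{G} ∩→ {G}; cost 0
[col 2] AW: children A:{C}, W:{G} ∪→ {C,G}; cost 1
[col 2] ANW: children AW:{C,G}, N:{C} ∩→ {C}; cost 0
[col 2] ANWX: children ANW:{C}, X:{C} ∩→ {C}; cost 0
[col 2] JY: children J:{C}, Y:{T} ∪→ {C,T}; cost 1
[col 2] AJNWXY: children ANWX:{C}, JY:{C,T} ∩→ {C}; cost 0
[col 2] AJNQWXY: children AJNWXY:{C}, Q:{A} ∪→ {A,C}; cost 1
[col 3] AW: children A:{A}, W:{G} ∪→ {A,G}; cost 1
[col 3] ANW: children AW:{A,G}, N:{A} ∩→ {A}; cost 0
[col 3] ANWX: children ANW:{A}, X:{T} ∪→ {A,T}; cost 1
[col 3] JY: children J:{G}, Y:{C} ∪→ {C,G}; cost 1
[col 3] AJNWXY: children ANWX:{A,T}, JY:{C,G} ∪→ {A,C,G,T}; cost 1
[col 3] AJNQWXY: children AJNWXY:{A,C,G,T}, Q:{A} ∩→ {A}; cost 0
[col 4] AW: children A:{G}, W:{G} ∩→ {G}; cost 0
[col 4] ANW: children AW:{G}, N:{T} ∪→ {G,T}; cost 1
[col 4] ANWX: children ANW:{G,T}, X:{G} ∩→ {G}; cost 0
[col 4] JY: children J:{A}, Y:{T} ∪→ {A,T}; cost 1
[col 4] AJNWXY: children ANWX:{G}, JY:{A,T} ∪→ {A,G,T}; cost 1
[col 4] AJNQWXY: children AJNWXY:{A,G,T}, Q:{A} ∩→ {A}; cost 0
[col 5] AW: children A:{T}, W:{T} ∩→ {T}; cost 0
[col 5] ANW: children AW:{T}, N:{A} ∪→ {A,T}; cost 1
[col 5] ANWX: children ANW:{A,T}, X:{A} ∩→ {A}; cost 0
[col 5] JY: children J:{C}, Y:{G} ∪→ {C,G}; cost 1
[col 5] AJNWXY: children ANWX:{A}, JY:{C,G} ∪→ {A,C,G}; cost 1
[col 5] AJNQWXY: children AJNWXY:{A,C,G}, Q:{C} ∩→ {C}; cost 0
per-site changes: [4, 4, 3, 4, 3, 3]; total = 21

21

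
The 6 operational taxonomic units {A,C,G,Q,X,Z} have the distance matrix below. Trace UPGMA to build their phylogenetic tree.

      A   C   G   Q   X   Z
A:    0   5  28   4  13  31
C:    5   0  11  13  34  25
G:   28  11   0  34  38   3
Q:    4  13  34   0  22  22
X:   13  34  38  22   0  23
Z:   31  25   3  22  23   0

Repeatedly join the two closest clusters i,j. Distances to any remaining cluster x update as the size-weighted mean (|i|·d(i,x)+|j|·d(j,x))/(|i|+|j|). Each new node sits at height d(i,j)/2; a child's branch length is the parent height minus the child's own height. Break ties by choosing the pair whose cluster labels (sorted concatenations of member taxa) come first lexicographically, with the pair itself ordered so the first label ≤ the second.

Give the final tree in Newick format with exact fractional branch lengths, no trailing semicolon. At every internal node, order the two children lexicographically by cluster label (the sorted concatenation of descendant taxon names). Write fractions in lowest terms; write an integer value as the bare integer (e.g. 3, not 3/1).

((((A:2,Q:2):5/2,C:9/2):7,X:23/2):7/4,(G:3/2,Z:3/2):47/4)

iteration 1: select G,Z (d=3); attach at lengths (3/2, 3/2); label the merged cluster GZ
  updated: d(A,GZ)=59/2, d(C,GZ)=18, d(GZ,Q)=28, d(GZ,X)=61/2
iteration 2: select A,Q (d=4); attach at lengths (2, 2); label the merged cluster AQ
  updated: d(AQ,C)=9, d(AQ,GZ)=115/4, d(AQ,X)=35/2
iteration 3: select AQ,C (d=9); attach at lengths (5/2, 9/2); label the merged cluster ACQ
  updated: d(ACQ,GZ)=151/6, d(ACQ,X)=23
iteration 4: select ACQ,X (d=23); attach at lengths (7, 23/2); label the merged cluster ACQX
  updated: d(ACQX,GZ)=53/2
iteration 5: select ACQX,GZ (d=53/2); attach at lengths (7/4, 47/4); label the merged cluster ACGQXZ
final tree: ((((A:2,Q:2):5/2,C:9/2):7,X:23/2):7/4,(G:3/2,Z:3/2):47/4)
total length: 46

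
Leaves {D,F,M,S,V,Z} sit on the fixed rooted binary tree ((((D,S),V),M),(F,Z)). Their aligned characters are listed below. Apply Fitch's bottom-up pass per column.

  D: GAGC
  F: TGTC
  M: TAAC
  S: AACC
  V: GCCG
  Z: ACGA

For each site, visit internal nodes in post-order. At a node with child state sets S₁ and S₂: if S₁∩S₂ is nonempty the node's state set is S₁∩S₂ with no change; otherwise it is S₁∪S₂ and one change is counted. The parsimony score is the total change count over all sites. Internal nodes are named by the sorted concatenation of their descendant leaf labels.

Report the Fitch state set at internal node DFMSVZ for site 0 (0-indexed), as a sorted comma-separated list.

site 0, node DS: D={G} ∪ S={A} → {A,G} (+1)
site 0, node DSV: DS={A,G} ∩ V={G} → {G} (+0)
site 0, node DMSV: DSV={G} ∪ M={T} → {G,T} (+1)
site 0, node FZ: F={T} ∪ Z={A} → {A,T} (+1)
site 0, node DFMSVZ: DMSV={G,T} ∩ FZ={A,T} → {T} (+0)
site 1, node DS: D={A} ∩ S={A} → {A} (+0)
site 1, node DSV: DS={A} ∪ V={C} → {A,C} (+1)
site 1, node DMSV: DSV={A,C} ∩ M={A} → {A} (+0)
site 1, node FZ: F={G} ∪ Z={C} → {C,G} (+1)
site 1, node DFMSVZ: DMSV={A} ∪ FZ={C,G} → {A,C,G} (+1)
site 2, node DS: D={G} ∪ S={C} → {C,G} (+1)
site 2, node DSV: DS={C,G} ∩ V={C} → {C} (+0)
site 2, node DMSV: DSV={C} ∪ M={A} → {A,C} (+1)
site 2, node FZ: F={T} ∪ Z={G} → {G,T} (+1)
site 2, node DFMSVZ: DMSV={A,C} ∪ FZ={G,T} → {A,C,G,T} (+1)
site 3, node DS: D={C} ∩ S={C} → {C} (+0)
site 3, node DSV: DS={C} ∪ V={G} → {C,G} (+1)
site 3, node DMSV: DSV={C,G} ∩ M={C} → {C} (+0)
site 3, node FZ: F={C} ∪ Z={A} → {A,C} (+1)
site 3, node DFMSVZ: DMSV={C} ∩ FZ={A,C} → {C} (+0)
per-site changes: [3, 3, 4, 2]; total = 12

T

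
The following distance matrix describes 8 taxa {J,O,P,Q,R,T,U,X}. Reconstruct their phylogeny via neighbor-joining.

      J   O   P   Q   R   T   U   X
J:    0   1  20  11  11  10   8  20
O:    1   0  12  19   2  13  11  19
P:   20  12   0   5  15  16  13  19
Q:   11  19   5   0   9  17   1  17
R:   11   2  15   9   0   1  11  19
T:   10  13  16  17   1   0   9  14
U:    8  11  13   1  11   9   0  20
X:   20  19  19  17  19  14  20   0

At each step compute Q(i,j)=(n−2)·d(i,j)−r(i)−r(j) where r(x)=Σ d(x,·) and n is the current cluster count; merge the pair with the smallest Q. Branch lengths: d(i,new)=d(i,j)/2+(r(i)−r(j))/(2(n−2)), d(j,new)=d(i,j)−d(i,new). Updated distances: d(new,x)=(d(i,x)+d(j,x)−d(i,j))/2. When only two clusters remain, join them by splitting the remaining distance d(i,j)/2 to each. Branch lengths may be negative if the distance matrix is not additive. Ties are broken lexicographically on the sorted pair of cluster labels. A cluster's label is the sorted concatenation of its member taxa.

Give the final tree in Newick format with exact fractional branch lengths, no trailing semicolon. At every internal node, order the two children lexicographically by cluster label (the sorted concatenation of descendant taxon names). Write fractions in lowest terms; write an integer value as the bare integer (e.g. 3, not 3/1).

1. join J+O (d=1, Q=-152) ⇒ JO; edges |J|=5/6, |O|=1/6
  updated: d(JO,P)=31/2, d(JO,Q)=29/2, d(JO,R)=6, d(JO,T)=11, d(JO,U)=9, d(JO,X)=19
2. join R+T (d=1, Q=-124) ⇒ RT; edges |R|=-1/5, |T|=6/5
  updated: d(JO,RT)=8, d(P,RT)=15, d(Q,RT)=25/2, d(RT,U)=19/2, d(RT,X)=16
3. join Q+U (d=1, Q=-197/2) ⇒ QU; edges |Q|=3/16, |U|=13/16
  updated: d(JO,QU)=45/4, d(P,QU)=17/2, d(QU,RT)=21/2, d(QU,X)=18
4. join P+QU (d=17/2, Q=-323/4) ⇒ PQU; edges |P|=47/8, |QU|=21/8
  updated: d(JO,PQU)=73/8, d(PQU,RT)=17/2, d(PQU,X)=57/4
5. join JO+RT (d=8, Q=-421/8) ⇒ JORT; edges |JO|=157/32, |RT|=99/32
  updated: d(JORT,PQU)=77/16, d(JORT,X)=27/2
6. join JORT+PQU (d=77/16, Q=-521/16) ⇒ JOPQRTU; edges |JORT|=65/32, |PQU|=89/32
  updated: d(JOPQRTU,X)=367/32
7. join JOPQRTU+X (d=367/32) ⇒ JOPQRTUX; edges |JOPQRTU|=367/64, |X|=367/64
final tree: ((((J:5/6,O:1/6):157/32,(R:-1/5,T:6/5):99/32):65/32,(P:47/8,(Q:3/16,U:13/16):21/8):89/32):367/64,X:367/64)
total length: 1145/32

((((J:5/6,O:1/6):157/32,(R:-1/5,T:6/5):99/32):65/32,(P:47/8,(Q:3/16,U:13/16):21/8):89/32):367/64,X:367/64)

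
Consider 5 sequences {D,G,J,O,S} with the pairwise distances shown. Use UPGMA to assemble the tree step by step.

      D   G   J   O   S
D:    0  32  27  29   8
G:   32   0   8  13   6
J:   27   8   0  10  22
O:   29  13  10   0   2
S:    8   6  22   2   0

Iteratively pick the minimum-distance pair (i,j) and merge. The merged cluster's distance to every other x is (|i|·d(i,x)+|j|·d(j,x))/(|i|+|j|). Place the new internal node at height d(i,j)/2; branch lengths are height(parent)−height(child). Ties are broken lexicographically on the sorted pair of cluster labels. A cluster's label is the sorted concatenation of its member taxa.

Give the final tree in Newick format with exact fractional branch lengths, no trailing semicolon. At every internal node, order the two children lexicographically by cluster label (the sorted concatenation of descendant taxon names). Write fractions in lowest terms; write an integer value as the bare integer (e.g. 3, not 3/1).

iteration 1: select O,S (d=2); attach at lengths (1, 1); label the merged cluster OS
  updated: d(D,OS)=37/2, d(G,OS)=19/2, d(J,OS)=16
iteration 2: select G,J (d=8); attach at lengths (4, 4); label the merged cluster GJ
  updated: d(D,GJ)=59/2, d(GJ,OS)=51/4
iteration 3: select GJ,OS (d=51/4); attach at lengths (19/8, 43/8); label the merged cluster GJOS
  updated: d(D,GJOS)=24
iteration 4: select D,GJOS (d=24); attach at lengths (12, 45/8); label the merged cluster DGJOS
final tree: (D:12,((G:4,J:4):19/8,(O:1,S:1):43/8):45/8)
total length: 283/8

(D:12,((G:4,J:4):19/8,(O:1,S:1):43/8):45/8)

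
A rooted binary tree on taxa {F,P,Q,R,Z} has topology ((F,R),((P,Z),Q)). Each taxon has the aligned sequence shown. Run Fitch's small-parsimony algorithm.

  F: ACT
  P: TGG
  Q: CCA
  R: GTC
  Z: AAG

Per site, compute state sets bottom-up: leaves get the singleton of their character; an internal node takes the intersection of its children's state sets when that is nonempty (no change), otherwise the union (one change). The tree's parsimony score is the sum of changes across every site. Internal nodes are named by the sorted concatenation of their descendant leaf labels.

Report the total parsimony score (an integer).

site 0, node FR: F={A} ∪ R={G} → {A,G} (+1)
site 0, node PZ: P={T} ∪ Z={A} → {A,T} (+1)
site 0, node PQZ: PZ={A,T} ∪ Q={C} → {A,C,T} (+1)
site 0, node FPQRZ: FR={A,G} ∩ PQZ={A,C,T} → {A} (+0)
site 1, node FR: F={C} ∪ R={T} → {C,T} (+1)
site 1, node PZ: P={G} ∪ Z={A} → {A,G} (+1)
site 1, node PQZ: PZ={A,G} ∪ Q={C} → {A,C,G} (+1)
site 1, node FPQRZ: FR={C,T} ∩ PQZ={A,C,G} → {C} (+0)
site 2, node FR: F={T} ∪ R={C} → {C,T} (+1)
site 2, node PZ: P={G} ∩ Z={G} → {G} (+0)
site 2, node PQZ: PZ={G} ∪ Q={A} → {A,G} (+1)
site 2, node FPQRZ: FR={C,T} ∪ PQZ={A,G} → {A,C,G,T} (+1)
per-site changes: [3, 3, 3]; total = 9

9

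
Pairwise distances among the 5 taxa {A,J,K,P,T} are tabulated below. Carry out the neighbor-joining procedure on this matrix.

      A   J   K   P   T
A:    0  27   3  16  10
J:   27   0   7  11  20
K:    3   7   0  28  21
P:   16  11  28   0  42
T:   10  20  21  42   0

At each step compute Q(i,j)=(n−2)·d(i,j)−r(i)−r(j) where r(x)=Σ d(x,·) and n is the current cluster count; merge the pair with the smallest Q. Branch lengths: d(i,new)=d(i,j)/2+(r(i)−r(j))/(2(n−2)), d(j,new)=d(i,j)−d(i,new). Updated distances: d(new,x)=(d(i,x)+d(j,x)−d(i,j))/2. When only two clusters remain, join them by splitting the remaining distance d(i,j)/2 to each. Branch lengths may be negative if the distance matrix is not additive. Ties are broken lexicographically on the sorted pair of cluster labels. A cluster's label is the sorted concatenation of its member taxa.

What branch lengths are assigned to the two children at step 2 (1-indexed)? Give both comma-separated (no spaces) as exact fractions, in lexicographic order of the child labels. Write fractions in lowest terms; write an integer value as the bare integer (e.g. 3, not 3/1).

-15/8,95/8

step 1: merge (J,P) at d=11, Q=-129; branch lengths J→1/6, P→65/6; new cluster JP
  updated: d(A,JP)=16, d(JP,K)=12, d(JP,T)=51/2
step 2: merge (A,T) at d=10, Q=-131/2; branch lengths A→-15/8, T→95/8; new cluster AT
  updated: d(AT,JP)=63/4, d(AT,K)=7
step 3: merge (AT,JP) at d=63/4, Q=-139/4; branch lengths AT→43/8, JP→83/8; new cluster AJPT
  updated: d(AJPT,K)=13/8
step 4: merge (AJPT,K) at d=13/8; branch lengths AJPT→13/16, K→13/16; new cluster AJKPT
final tree: (((A:-15/8,T:95/8):43/8,(J:1/6,P:65/6):83/8):13/16,K:13/16)
total length: 307/8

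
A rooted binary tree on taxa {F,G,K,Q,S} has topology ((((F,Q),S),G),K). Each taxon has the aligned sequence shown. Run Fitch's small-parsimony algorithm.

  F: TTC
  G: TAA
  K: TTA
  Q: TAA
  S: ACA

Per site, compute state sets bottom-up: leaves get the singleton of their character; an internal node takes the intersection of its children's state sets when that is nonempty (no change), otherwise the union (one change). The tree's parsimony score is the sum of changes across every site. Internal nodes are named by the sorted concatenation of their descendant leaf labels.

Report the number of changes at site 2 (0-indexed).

1

FQ@0: {T} ∩ {T} = {T} (intersection, +0)
FQS@0: {T} ∪ {A} = {A,T} (union, +1)
FGQS@0: {A,T} ∩ {T} = {T} (intersection, +0)
FGKQS@0: {T} ∩ {T} = {T} (intersection, +0)
FQ@1: {T} ∪ {A} = {A,T} (union, +1)
FQS@1: {A,T} ∪ {C} = {A,C,T} (union, +1)
FGQS@1: {A,C,T} ∩ {A} = {A} (intersection, +0)
FGKQS@1: {A} ∪ {T} = {A,T} (union, +1)
FQ@2: {C} ∪ {A} = {A,C} (union, +1)
FQS@2: {A,C} ∩ {A} = {A} (intersection, +0)
FGQS@2: {A} ∩ {A} = {A} (intersection, +0)
FGKQS@2: {A} ∩ {A} = {A} (intersection, +0)
per-site changes: [1, 3, 1]; total = 5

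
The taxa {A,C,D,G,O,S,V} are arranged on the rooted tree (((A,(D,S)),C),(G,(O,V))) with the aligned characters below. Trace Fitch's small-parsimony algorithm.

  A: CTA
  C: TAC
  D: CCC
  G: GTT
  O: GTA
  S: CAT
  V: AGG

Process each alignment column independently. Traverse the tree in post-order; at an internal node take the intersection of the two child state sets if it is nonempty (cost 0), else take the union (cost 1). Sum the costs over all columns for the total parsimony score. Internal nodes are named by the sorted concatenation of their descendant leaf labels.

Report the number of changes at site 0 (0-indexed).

3

DS@0: {C} ∩ {C} = {C} (intersection, +0)
ADS@0: {C} ∩ {C} = {C} (intersection, +0)
ACDS@0: {C} ∪ {T} = {C,T} (union, +1)
OV@0: {G} ∪ {A} = {A,G} (union, +1)
GOV@0: {G} ∩ {A,G} = {G} (intersection, +0)
ACDGOSV@0: {C,T} ∪ {G} = {C,G,T} (union, +1)
DS@1: {C} ∪ {A} = {A,C} (union, +1)
ADS@1: {T} ∪ {A,C} = {A,C,T} (union, +1)
ACDS@1: {A,C,T} ∩ {A} = {A} (intersection, +0)
OV@1: {T} ∪ {G} = {G,T} (union, +1)
GOV@1: {T} ∩ {G,T} = {T} (intersection, +0)
ACDGOSV@1: {A} ∪ {T} = {A,T} (union, +1)
DS@2: {C} ∪ {T} = {C,T} (union, +1)
ADS@2: {A} ∪ {C,T} = {A,C,T} (union, +1)
ACDS@2: {A,C,T} ∩ {C} = {C} (intersection, +0)
OV@2: {A} ∪ {G} = {A,G} (union, +1)
GOV@2: {T} ∪ {A,G} = {A,G,T} (union, +1)
ACDGOSV@2: {C} ∪ {A,G,T} = {A,C,G,T} (union, +1)
per-site changes: [3, 4, 5]; total = 12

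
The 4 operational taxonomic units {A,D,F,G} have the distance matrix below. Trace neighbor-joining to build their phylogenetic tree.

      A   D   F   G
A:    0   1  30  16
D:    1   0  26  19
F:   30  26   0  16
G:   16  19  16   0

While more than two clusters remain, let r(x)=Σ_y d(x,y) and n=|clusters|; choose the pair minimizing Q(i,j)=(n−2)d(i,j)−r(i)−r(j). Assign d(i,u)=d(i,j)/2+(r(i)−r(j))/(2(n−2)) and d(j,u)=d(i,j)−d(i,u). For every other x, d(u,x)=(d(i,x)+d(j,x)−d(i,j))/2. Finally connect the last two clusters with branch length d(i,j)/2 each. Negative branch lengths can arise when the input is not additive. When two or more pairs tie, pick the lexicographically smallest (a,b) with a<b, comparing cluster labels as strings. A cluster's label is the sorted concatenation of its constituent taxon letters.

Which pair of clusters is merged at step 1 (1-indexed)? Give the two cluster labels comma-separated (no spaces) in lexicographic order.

1. join A+D (d=1, Q=-91) ⇒ AD; edges |A|=3/4, |D|=1/4
  updated: d(AD,F)=55/2, d(AD,G)=17
2. join AD+F (d=55/2, Q=-121/2) ⇒ ADF; edges |AD|=57/4, |F|=53/4
  updated: d(ADF,G)=11/4
3. join ADF+G (d=11/4) ⇒ ADFG; edges |ADF|=11/8, |G|=11/8
final tree: (((A:3/4,D:1/4):57/4,F:53/4):11/8,G:11/8)
total length: 125/4

A,D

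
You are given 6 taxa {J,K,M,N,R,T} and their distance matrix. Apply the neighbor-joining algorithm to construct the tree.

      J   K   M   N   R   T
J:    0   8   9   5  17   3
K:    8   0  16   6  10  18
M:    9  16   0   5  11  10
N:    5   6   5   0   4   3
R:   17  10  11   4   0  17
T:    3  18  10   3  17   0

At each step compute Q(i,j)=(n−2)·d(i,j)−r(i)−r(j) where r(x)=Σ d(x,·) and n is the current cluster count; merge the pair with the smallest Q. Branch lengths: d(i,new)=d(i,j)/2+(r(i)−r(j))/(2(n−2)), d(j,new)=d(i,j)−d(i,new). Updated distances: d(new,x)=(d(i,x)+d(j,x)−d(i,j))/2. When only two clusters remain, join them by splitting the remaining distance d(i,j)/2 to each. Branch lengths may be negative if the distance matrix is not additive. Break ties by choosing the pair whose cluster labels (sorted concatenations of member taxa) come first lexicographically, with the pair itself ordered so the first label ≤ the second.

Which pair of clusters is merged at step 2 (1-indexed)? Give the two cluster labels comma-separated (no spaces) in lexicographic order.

iteration 1: select J,T (d=3, Q=-81); attach at lengths (3/8, 21/8); label the merged cluster JT
  updated: d(JT,K)=23/2, d(JT,M)=8, d(JT,N)=5/2, d(JT,R)=31/2
iteration 2: select K,R (d=10, Q=-54); attach at lengths (11/2, 9/2); label the merged cluster KR
  updated: d(JT,KR)=17/2, d(KR,M)=17/2, d(KR,N)=0
iteration 3: select JT,M (d=8, Q=-49/2); attach at lengths (27/8, 37/8); label the merged cluster JMT
  updated: d(JMT,KR)=9/2, d(JMT,N)=-1/4
iteration 4: select JMT,KR (d=9/2, Q=-17/4); attach at lengths (17/8, 19/8); label the merged cluster JKMRT
  updated: d(JKMRT,N)=-19/8
iteration 5: select JKMRT,N (d=-19/8); attach at lengths (-19/16, -19/16); label the merged cluster JKMNRT
final tree: ((((J:3/8,T:21/8):27/8,M:37/8):17/8,(K:11/2,R:9/2):19/8):-19/16,N:-19/16)
total length: 185/8

K,R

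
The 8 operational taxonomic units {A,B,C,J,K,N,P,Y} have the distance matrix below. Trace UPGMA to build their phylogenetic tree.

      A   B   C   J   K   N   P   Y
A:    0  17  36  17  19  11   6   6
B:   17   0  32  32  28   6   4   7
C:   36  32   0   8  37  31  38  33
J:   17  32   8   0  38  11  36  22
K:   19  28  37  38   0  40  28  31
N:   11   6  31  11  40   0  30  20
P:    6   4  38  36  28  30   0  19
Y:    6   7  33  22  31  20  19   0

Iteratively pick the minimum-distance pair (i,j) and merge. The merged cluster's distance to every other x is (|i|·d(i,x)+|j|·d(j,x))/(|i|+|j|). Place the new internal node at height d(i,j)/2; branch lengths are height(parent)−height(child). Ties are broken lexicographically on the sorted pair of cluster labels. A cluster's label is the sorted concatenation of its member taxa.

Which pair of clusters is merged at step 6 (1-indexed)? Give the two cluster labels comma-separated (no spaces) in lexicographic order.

ABNPY,CJ

1. join B+P (d=4) ⇒ BP; edges |B|=2, |P|=2
  updated: d(A,BP)=23/2, d(BP,C)=35, d(BP,J)=34, d(BP,K)=28, d(BP,N)=18, d(BP,Y)=13
2. join A+Y (d=6) ⇒ AY; edges |A|=3, |Y|=3
  updated: d(AY,BP)=49/4, d(AY,C)=69/2, d(AY,J)=39/2, d(AY,K)=25, d(AY,N)=31/2
3. join C+J (d=8) ⇒ CJ; edges |C|=4, |J|=4
  updated: d(AY,CJ)=27, d(BP,CJ)=69/2, d(CJ,K)=75/2, d(CJ,N)=21
4. join AY+BP (d=49/4) ⇒ ABPY; edges |AY|=25/8, |BP|=33/8
  updated: d(ABPY,CJ)=123/4, d(ABPY,K)=53/2, d(ABPY,N)=67/4
5. join ABPY+N (d=67/4) ⇒ ABNPY; edges |ABPY|=9/4, |N|=67/8
  updated: d(ABNPY,CJ)=144/5, d(ABNPY,K)=146/5
6. join ABNPY+CJ (d=144/5) ⇒ ABCJNPY; edges |ABNPY|=241/40, |CJ|=52/5
  updated: d(ABCJNPY,K)=221/7
7. join ABCJNPY+K (d=221/7) ⇒ ABCJKNPY; edges |ABCJNPY|=97/70, |K|=221/14
final tree: (((((A:3,Y:3):25/8,(B:2,P:2):33/8):9/4,N:67/8):241/40,(C:4,J:4):52/5):97/70,K:221/14)
total length: 4863/70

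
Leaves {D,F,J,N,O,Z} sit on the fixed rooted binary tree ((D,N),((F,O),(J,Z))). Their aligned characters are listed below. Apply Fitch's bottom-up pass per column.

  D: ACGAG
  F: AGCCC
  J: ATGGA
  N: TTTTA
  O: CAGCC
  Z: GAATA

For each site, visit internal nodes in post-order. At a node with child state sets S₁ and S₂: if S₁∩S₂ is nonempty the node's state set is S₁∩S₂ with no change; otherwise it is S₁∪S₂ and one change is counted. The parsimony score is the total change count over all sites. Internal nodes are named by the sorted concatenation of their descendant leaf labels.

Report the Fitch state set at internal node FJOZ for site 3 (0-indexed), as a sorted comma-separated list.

site 0, node DN: D={A} ∪ N={T} → {A,T} (+1)
site 0, node FO: F={A} ∪ O={C} → {A,C} (+1)
site 0, node JZ: J={A} ∪ Z={G} → {A,G} (+1)
site 0, node FJOZ: FO={A,C} ∩ JZ={A,G} → {A} (+0)
site 0, node DFJNOZ: DN={A,T} ∩ FJOZ={A} → {A} (+0)
site 1, node DN: D={C} ∪ N={T} → {C,T} (+1)
site 1, node FO: F={G} ∪ O={A} → {A,G} (+1)
site 1, node JZ: J={T} ∪ Z={A} → {A,T} (+1)
site 1, node FJOZ: FO={A,G} ∩ JZ={A,T} → {A} (+0)
site 1, node DFJNOZ: DN={C,T} ∪ FJOZ={A} → {A,C,T} (+1)
site 2, node DN: D={G} ∪ N={T} → {G,T} (+1)
site 2, node FO: F={C} ∪ O={G} → {C,G} (+1)
site 2, node JZ: J={G} ∪ Z={A} → {A,G} (+1)
site 2, node FJOZ: FO={C,G} ∩ JZ={A,G} → {G} (+0)
site 2, node DFJNOZ: DN={G,T} ∩ FJOZ={G} → {G} (+0)
site 3, node DN: D={A} ∪ N={T} → {A,T} (+1)
site 3, node FO: F={C} ∩ O={C} → {C} (+0)
site 3, node JZ: J={G} ∪ Z={T} → {G,T} (+1)
site 3, node FJOZ: FO={C} ∪ JZ={G,T} → {C,G,T} (+1)
site 3, node DFJNOZ: DN={A,T} ∩ FJOZ={C,G,T} → {T} (+0)
site 4, node DN: D={G} ∪ N={A} → {A,G} (+1)
site 4, node FO: F={C} ∩ O={C} → {C} (+0)
site 4, node JZ: J={A} ∩ Z={A} → {A} (+0)
site 4, node FJOZ: FO={C} ∪ JZ={A} → {A,C} (+1)
site 4, node DFJNOZ: DN={A,G} ∩ FJOZ={A,C} → {A} (+0)
per-site changes: [3, 4, 3, 3, 2]; total = 15

C,G,T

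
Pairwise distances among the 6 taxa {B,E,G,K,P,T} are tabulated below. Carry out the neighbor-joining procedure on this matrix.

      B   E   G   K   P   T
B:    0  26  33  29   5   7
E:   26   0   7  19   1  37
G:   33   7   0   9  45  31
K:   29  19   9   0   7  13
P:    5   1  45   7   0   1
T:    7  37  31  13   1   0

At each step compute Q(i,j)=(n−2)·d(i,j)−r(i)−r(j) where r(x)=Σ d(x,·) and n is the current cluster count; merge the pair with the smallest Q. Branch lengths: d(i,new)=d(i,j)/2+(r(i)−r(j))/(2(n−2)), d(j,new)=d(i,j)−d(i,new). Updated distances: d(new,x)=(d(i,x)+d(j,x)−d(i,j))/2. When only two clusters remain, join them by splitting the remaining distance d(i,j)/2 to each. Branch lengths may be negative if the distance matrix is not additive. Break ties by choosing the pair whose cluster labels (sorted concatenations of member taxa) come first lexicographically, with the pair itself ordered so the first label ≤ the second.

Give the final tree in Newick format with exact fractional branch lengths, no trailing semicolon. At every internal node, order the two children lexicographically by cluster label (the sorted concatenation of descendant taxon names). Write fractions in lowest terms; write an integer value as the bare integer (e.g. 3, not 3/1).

step 1: merge (E,G) at d=7, Q=-187; branch lengths E→-7/8, G→63/8; new cluster EG
  updated: d(B,EG)=26, d(EG,K)=21/2, d(EG,P)=39/2, d(EG,T)=61/2
step 2: merge (EG,K) at d=21/2, Q=-229/2; branch lengths EG→39/4, K→3/4; new cluster EGK
  updated: d(B,EGK)=89/4, d(EGK,P)=8, d(EGK,T)=33/2
step 3: merge (B,T) at d=7, Q=-179/4; branch lengths B→95/16, T→17/16; new cluster BT
  updated: d(BT,EGK)=127/8, d(BT,P)=-1/2
step 4: merge (BT,EGK) at d=127/8, Q=-187/8; branch lengths BT→59/16, EGK→195/16; new cluster BEGKT
  updated: d(BEGKT,P)=-67/16
step 5: merge (BEGKT,P) at d=-67/16; branch lengths BEGKT→-67/32, P→-67/32; new cluster BEGKPT
final tree: (((B:95/16,T:17/16):59/16,((E:-7/8,G:63/8):39/4,K:3/4):195/16):-67/32,P:-67/32)
total length: 579/16

(((B:95/16,T:17/16):59/16,((E:-7/8,G:63/8):39/4,K:3/4):195/16):-67/32,P:-67/32)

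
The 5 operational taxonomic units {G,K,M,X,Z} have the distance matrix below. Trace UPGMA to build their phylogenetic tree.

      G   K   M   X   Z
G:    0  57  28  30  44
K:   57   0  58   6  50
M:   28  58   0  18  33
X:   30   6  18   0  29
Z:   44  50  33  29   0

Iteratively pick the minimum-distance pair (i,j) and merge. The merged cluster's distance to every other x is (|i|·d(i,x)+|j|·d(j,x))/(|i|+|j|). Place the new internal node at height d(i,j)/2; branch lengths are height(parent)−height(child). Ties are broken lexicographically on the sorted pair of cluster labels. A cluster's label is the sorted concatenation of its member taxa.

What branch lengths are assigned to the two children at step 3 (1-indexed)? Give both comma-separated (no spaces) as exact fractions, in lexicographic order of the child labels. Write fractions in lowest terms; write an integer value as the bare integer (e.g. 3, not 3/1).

iteration 1: select K,X (d=6); attach at lengths (3, 3); label the merged cluster KX
  updated: d(G,KX)=87/2, d(KX,M)=38, d(KX,Z)=79/2
iteration 2: select G,M (d=28); attach at lengths (14, 14); label the merged cluster GM
  updated: d(GM,KX)=163/4, d(GM,Z)=77/2
iteration 3: select GM,Z (d=77/2); attach at lengths (21/4, 77/4); label the merged cluster GMZ
  updated: d(GMZ,KX)=121/3
iteration 4: select GMZ,KX (d=121/3); attach at lengths (11/12, 103/6); label the merged cluster GKMXZ
final tree: (((G:14,M:14):21/4,Z:77/4):11/12,(K:3,X:3):103/6)
total length: 919/12

21/4,77/4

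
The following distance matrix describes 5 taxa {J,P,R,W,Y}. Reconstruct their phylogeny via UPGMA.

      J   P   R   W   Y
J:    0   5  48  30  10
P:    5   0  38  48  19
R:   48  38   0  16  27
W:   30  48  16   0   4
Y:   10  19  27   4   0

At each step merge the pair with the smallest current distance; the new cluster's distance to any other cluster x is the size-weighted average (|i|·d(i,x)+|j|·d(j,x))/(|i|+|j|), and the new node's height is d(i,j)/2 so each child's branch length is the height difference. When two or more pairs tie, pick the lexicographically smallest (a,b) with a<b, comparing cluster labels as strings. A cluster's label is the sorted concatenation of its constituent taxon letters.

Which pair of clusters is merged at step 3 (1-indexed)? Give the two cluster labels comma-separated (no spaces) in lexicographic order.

step 1: merge (W,Y) at d=4; branch lengths W→2, Y→2; new cluster WY
  updated: d(J,WY)=20, d(P,WY)=67/2, d(R,WY)=43/2
step 2: merge (J,P) at d=5; branch lengths J→5/2, P→5/2; new cluster JP
  updated: d(JP,R)=43, d(JP,WY)=107/4
step 3: merge (R,WY) at d=43/2; branch lengths R→43/4, WY→35/4; new cluster RWY
  updated: d(JP,RWY)=193/6
step 4: merge (JP,RWY) at d=193/6; branch lengths JP→163/12, RWY→16/3; new cluster JPRWY
final tree: ((J:5/2,P:5/2):163/12,(R:43/4,(W:2,Y:2):35/4):16/3)
total length: 569/12

R,WY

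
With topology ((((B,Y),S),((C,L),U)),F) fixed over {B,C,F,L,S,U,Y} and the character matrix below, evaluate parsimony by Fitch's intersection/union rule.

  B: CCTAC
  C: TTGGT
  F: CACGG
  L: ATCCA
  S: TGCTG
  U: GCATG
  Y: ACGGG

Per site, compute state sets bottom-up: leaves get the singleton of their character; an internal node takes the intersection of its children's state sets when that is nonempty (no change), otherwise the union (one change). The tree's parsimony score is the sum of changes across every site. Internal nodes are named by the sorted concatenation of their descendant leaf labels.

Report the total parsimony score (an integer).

site 0, node BY: B={C} ∪ Y={A} → {A,C} (+1)
site 0, node BSY: BY={A,C} ∪ S={T} → {A,C,T} (+1)
site 0, node CL: C={T} ∪ L={A} → {A,T} (+1)
site 0, node CLU: CL={A,T} ∪ U={G} → {A,G,T} (+1)
site 0, node BCLSUY: BSY={A,C,T} ∩ CLU={A,G,T} → {A,T} (+0)
site 0, node BCFLSUY: BCLSUY={A,T} ∪ F={C} → {A,C,T} (+1)
site 1, node BY: B={C} ∩ Y={C} → {C} (+0)
site 1, node BSY: BY={C} ∪ S={G} → {C,G} (+1)
site 1, node CL: C={T} ∩ L={T} → {T} (+0)
site 1, node CLU: CL={T} ∪ U={C} → {C,T} (+1)
site 1, node BCLSUY: BSY={C,G} ∩ CLU={C,T} → {C} (+0)
site 1, node BCFLSUY: BCLSUY={C} ∪ F={A} → {A,C} (+1)
site 2, node BY: B={T} ∪ Y={G} → {G,T} (+1)
site 2, node BSY: BY={G,T} ∪ S={C} → {C,G,T} (+1)
site 2, node CL: C={G} ∪ L={C} → {C,G} (+1)
site 2, node CLU: CL={C,G} ∪ U={A} → {A,C,G} (+1)
site 2, node BCLSUY: BSY={C,G,T} ∩ CLU={A,C,G} → {C,G} (+0)
site 2, node BCFLSUY: BCLSUY={C,G} ∩ F={C} → {C} (+0)
site 3, node BY: B={A} ∪ Y={G} → {A,G} (+1)
site 3, node BSY: BY={A,G} ∪ S={T} → {A,G,T} (+1)
site 3, node CL: C={G} ∪ L={C} → {C,G} (+1)
site 3, node CLU: CL={C,G} ∪ U={T} → {C,G,T} (+1)
site 3, node BCLSUY: BSY={A,G,T} ∩ CLU={C,G,T} → {G,T} (+0)
site 3, node BCFLSUY: BCLSUY={G,T} ∩ F={G} → {G} (+0)
site 4, node BY: B={C} ∪ Y={G} → {C,G} (+1)
site 4, node BSY: BY={C,G} ∩ S={G} → {G} (+0)
site 4, node CL: C={T} ∪ L={A} → {A,T} (+1)
site 4, node CLU: CL={A,T} ∪ U={G} → {A,G,T} (+1)
site 4, node BCLSUY: BSY={G} ∩ CLU={A,G,T} → {G} (+0)
site 4, node BCFLSUY: BCLSUY={G} ∩ F={G} → {G} (+0)
per-site changes: [5, 3, 4, 4, 3]; total = 19

19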